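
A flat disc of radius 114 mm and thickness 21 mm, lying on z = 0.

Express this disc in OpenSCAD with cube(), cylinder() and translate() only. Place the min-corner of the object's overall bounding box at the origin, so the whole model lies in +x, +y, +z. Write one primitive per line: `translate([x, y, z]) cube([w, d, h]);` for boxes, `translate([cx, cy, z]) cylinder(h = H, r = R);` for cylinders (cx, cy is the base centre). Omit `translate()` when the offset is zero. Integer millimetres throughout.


translate([114, 114, 0]) cylinder(h = 21, r = 114);


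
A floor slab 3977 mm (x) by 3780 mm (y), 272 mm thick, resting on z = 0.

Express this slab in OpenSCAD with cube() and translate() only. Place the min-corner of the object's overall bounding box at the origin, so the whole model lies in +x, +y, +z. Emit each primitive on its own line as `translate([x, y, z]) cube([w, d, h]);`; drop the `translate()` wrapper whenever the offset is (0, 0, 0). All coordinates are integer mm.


cube([3977, 3780, 272]);


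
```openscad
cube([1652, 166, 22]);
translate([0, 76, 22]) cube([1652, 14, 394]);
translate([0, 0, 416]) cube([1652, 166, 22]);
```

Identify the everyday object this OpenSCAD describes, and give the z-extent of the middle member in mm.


An I-beam. The web height is 394 mm.

Two wide flanges with a thin centred web — an I-beam. Overall 438 mm minus two 22 mm flanges gives a web of 438 − 2·22 = 394 mm.


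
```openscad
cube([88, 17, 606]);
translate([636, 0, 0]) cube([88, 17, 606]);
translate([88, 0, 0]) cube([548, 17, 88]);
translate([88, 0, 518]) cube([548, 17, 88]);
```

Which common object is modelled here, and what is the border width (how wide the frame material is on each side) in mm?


A picture frame. The border width is 88 mm.

Four thin pieces enclosing a rectangular opening — a picture frame. The two full-height stiles are 606 mm tall; the top rail sits at z = 518 and is 88 mm tall, so the border above the opening is 606 − 518 = 88 mm, matching the stile x-width.


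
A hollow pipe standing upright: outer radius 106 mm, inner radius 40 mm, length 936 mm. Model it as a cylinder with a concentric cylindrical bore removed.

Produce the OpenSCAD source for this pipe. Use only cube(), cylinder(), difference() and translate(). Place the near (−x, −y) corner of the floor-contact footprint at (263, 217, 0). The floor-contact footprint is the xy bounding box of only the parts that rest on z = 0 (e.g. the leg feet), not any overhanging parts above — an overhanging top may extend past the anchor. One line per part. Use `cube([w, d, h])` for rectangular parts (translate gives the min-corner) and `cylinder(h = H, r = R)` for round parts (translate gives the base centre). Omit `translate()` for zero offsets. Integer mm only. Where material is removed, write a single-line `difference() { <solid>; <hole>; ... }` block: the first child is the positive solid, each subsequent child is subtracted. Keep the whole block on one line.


difference() { translate([369, 323, 0]) cylinder(h = 936, r = 106); translate([369, 323, 0]) cylinder(h = 936, r = 40); }


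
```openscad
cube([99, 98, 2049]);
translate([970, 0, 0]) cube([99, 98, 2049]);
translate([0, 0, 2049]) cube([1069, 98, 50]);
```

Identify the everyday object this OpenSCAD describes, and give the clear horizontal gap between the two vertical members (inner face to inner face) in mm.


A door frame. The clear opening width is 871 mm.

Two 2049 mm tall posts with a header on top — a door frame. The left jamb is 99 mm wide at x = 0; the right jamb starts at x = 970. The clear opening is 970 − 99 = 871 mm.


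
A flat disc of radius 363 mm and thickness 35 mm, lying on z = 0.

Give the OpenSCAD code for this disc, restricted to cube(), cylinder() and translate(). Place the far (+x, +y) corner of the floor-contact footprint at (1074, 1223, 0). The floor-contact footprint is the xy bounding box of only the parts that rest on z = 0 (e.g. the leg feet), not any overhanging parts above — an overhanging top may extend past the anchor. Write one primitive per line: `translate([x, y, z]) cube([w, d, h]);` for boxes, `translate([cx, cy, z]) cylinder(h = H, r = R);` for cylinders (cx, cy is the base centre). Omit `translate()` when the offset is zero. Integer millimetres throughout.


translate([711, 860, 0]) cylinder(h = 35, r = 363);


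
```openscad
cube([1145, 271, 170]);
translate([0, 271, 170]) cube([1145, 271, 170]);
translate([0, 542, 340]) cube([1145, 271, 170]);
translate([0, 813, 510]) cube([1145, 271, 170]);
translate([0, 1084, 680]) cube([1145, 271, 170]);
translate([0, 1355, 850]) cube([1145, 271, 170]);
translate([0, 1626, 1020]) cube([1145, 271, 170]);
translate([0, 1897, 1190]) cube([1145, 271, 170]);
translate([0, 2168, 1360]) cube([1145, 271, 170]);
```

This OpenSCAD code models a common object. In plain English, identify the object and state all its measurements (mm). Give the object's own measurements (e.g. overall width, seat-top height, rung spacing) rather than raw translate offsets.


A straight staircase of 9 solid steps. Each step is 1145 mm wide (x), 271 mm deep (y, the going) and 170 mm tall (the rise). The first step rests on the floor; each subsequent step sits one going further in +y and one rise higher in +z, directly behind and above the previous step with no overlap.


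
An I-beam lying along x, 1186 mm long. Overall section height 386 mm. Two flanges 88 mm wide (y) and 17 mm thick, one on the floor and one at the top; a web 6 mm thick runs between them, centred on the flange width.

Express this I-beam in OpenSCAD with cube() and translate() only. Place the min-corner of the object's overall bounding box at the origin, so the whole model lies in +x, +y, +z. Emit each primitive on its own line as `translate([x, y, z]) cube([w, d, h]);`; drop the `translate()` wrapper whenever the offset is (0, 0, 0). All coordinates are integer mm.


cube([1186, 88, 17]);
translate([0, 41, 17]) cube([1186, 6, 352]);
translate([0, 0, 369]) cube([1186, 88, 17]);


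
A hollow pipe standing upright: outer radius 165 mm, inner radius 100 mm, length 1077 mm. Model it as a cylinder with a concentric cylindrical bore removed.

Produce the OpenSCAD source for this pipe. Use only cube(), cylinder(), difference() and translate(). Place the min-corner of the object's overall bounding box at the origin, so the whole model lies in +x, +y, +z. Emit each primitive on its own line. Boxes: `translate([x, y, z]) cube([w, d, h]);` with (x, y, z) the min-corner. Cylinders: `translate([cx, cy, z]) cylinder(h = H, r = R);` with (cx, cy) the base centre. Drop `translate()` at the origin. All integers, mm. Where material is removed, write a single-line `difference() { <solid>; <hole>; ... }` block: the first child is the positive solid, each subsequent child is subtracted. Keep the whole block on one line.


difference() { translate([165, 165, 0]) cylinder(h = 1077, r = 165); translate([165, 165, 0]) cylinder(h = 1077, r = 100); }


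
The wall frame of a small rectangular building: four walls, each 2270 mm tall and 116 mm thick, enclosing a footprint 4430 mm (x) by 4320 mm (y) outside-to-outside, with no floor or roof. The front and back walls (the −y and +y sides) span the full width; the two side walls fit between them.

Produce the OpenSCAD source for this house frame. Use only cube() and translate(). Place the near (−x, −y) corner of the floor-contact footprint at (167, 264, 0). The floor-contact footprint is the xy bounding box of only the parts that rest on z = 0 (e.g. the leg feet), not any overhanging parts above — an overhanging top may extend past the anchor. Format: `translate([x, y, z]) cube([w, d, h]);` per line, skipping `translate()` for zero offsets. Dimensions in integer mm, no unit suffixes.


translate([167, 264, 0]) cube([4430, 116, 2270]);
translate([167, 4468, 0]) cube([4430, 116, 2270]);
translate([167, 380, 0]) cube([116, 4088, 2270]);
translate([4481, 380, 0]) cube([116, 4088, 2270]);


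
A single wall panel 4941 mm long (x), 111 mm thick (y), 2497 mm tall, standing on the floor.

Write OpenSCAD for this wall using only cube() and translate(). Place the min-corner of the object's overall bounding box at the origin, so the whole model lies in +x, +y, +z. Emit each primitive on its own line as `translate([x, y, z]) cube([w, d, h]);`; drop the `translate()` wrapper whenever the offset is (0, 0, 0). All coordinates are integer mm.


cube([4941, 111, 2497]);


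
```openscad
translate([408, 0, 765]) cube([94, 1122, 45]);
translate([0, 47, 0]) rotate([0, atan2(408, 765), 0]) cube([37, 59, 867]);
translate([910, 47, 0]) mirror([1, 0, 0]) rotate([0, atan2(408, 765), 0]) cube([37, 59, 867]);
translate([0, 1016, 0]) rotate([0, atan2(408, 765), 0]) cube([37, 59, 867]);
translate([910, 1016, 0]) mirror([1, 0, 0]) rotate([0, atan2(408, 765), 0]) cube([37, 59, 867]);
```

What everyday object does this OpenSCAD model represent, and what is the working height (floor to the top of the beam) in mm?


A sawhorse. The overall height is 810 mm.

A beam across two mirrored pairs of raked legs — a sawhorse. The beam's underside is at z = 765 (matching the legs' vertical rise in atan2(408, 765)) and the beam is 45 mm tall, so its top is at 765 + 45 = 810 mm. The raked legs top out at the beam's underside, so that is the highest point.


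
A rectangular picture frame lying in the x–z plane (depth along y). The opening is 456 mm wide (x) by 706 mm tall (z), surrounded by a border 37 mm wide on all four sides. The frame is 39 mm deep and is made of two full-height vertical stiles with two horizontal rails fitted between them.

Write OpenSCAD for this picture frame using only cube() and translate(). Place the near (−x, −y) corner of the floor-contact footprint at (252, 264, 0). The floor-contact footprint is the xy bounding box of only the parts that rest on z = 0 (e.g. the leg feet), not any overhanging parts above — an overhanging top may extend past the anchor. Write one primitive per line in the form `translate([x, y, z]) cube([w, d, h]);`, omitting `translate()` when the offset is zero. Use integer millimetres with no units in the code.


translate([252, 264, 0]) cube([37, 39, 780]);
translate([745, 264, 0]) cube([37, 39, 780]);
translate([289, 264, 0]) cube([456, 39, 37]);
translate([289, 264, 743]) cube([456, 39, 37]);


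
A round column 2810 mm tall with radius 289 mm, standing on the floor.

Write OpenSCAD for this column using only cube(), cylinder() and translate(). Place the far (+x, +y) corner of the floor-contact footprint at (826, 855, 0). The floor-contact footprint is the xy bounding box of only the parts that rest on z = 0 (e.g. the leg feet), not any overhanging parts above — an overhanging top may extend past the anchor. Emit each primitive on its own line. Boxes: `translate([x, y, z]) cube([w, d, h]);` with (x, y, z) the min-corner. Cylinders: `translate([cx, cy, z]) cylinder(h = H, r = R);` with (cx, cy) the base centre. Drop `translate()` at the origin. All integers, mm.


translate([537, 566, 0]) cylinder(h = 2810, r = 289);


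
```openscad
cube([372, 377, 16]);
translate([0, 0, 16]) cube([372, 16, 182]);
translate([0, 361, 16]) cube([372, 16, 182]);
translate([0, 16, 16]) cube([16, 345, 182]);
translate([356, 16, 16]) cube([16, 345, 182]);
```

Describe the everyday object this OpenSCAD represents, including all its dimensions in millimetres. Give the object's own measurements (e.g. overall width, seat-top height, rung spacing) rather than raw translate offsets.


An open-topped rectangular box: outside dimensions 372×377×198 mm, with a uniform wall and base thickness of 16 mm. The base is a full 372×377 slab on the floor; four walls sit on top of the base. The front and back walls (the −y and +y sides) span the full width; the two side walls fit between them.


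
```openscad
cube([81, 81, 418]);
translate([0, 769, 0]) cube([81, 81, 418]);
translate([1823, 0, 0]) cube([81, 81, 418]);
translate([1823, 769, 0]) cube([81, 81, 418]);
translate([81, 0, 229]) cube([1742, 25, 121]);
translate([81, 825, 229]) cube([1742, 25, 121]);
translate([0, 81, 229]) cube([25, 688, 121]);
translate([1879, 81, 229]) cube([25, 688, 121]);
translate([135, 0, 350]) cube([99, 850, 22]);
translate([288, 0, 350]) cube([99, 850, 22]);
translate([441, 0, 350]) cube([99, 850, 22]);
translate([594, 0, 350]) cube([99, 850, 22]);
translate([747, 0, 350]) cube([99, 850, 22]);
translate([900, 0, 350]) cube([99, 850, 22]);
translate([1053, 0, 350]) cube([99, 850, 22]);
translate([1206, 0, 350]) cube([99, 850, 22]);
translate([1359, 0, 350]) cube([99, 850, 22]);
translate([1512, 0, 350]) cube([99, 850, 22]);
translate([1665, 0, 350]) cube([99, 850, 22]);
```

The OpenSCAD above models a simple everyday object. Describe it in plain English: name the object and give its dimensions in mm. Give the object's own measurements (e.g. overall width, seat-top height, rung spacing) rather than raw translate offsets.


A bed frame 1904 mm long (x) by 850 mm wide (y). Four 81×81 mm corner posts, 418 mm tall, at the corners of the footprint. Four rails of 25 mm thickness and 121 mm height run between adjacent posts with their undersides at z = 229 mm, their outer faces flush with the outside of the frame (the two x-running rails run between the posts' inner faces; the two y-running rails run between the posts' inner faces). 11 slats, each 99 mm wide (x) and 22 mm thick, lie across the top of the two x-running rails, running the full 850 mm width of the frame in y; along x they sit between the end posts with a 54 mm gap after the −x posts and between neighbouring slats, leaving 59 mm before the +x posts.


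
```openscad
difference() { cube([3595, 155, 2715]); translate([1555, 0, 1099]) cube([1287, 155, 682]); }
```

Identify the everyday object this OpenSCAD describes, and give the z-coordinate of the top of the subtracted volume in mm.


A wall with a window opening. The window head height is 1781 mm.

A wall with a rectangular opening subtracted — a window. Sill at z = 1099, opening 682 mm tall, so the head is at 1099 + 682 = 1781 mm.


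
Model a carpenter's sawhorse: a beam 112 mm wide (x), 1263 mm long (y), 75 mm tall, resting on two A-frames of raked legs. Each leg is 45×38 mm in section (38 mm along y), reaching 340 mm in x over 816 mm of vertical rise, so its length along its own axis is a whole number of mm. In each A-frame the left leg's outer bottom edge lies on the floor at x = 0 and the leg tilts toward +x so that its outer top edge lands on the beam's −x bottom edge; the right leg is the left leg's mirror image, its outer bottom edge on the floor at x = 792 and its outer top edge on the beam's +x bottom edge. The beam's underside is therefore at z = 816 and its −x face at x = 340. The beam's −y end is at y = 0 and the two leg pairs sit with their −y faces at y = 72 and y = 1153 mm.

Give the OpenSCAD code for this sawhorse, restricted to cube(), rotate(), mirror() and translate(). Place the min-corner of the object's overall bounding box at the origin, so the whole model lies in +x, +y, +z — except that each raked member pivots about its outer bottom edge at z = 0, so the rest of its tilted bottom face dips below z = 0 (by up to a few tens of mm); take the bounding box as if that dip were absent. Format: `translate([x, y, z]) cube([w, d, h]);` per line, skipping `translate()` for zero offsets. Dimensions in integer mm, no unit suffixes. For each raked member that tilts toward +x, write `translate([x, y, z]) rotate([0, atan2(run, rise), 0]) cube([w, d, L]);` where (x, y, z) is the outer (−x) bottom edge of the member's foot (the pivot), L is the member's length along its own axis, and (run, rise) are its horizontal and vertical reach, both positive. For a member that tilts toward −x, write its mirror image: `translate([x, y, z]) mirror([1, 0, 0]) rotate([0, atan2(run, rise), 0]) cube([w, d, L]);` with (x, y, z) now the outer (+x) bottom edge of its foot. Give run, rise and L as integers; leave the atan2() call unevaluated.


translate([340, 0, 816]) cube([112, 1263, 75]);
translate([0, 72, 0]) rotate([0, atan2(340, 816), 0]) cube([45, 38, 884]);
translate([792, 72, 0]) mirror([1, 0, 0]) rotate([0, atan2(340, 816), 0]) cube([45, 38, 884]);
translate([0, 1153, 0]) rotate([0, atan2(340, 816), 0]) cube([45, 38, 884]);
translate([792, 1153, 0]) mirror([1, 0, 0]) rotate([0, atan2(340, 816), 0]) cube([45, 38, 884]);


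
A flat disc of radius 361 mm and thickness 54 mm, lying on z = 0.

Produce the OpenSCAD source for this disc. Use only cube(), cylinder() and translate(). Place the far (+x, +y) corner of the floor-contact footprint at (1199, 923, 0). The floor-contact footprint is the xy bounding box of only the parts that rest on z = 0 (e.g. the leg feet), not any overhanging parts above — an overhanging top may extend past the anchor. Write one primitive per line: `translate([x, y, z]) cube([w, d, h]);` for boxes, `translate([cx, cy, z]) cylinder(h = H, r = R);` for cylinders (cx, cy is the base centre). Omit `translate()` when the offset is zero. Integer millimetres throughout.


translate([838, 562, 0]) cylinder(h = 54, r = 361);


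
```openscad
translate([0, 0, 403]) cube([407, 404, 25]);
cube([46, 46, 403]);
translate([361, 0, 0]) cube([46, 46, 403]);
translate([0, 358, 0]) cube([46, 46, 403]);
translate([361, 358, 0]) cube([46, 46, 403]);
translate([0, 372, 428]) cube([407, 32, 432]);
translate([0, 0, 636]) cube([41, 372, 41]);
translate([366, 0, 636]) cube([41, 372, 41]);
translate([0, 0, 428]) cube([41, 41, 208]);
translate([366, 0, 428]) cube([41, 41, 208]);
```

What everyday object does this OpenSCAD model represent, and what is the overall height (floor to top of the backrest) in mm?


A chair. The overall height is 860 mm.

A slab on four corner posts with a tall panel at the back — a chair. The seat slab sits at z = 403 with thickness 25, and the 432 mm backrest starts at the seat top, so the overall height is 403 + 25 + 432 = 860 mm.


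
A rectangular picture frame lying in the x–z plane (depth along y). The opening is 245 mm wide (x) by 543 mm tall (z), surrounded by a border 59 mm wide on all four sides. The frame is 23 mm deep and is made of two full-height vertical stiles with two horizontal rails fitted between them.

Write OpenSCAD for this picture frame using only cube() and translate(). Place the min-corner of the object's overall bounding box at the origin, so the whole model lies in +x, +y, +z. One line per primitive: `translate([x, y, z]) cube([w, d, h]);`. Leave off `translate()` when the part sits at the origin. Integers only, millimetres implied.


cube([59, 23, 661]);
translate([304, 0, 0]) cube([59, 23, 661]);
translate([59, 0, 0]) cube([245, 23, 59]);
translate([59, 0, 602]) cube([245, 23, 59]);


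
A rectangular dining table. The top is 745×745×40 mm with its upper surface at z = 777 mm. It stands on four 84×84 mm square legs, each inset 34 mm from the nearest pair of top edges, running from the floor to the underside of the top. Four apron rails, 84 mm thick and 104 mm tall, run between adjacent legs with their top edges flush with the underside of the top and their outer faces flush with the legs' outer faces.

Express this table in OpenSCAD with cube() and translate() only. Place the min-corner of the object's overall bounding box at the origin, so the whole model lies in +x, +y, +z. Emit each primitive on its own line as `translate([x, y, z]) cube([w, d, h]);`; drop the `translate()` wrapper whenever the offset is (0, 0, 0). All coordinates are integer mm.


// leg_h = 777 - 40 = 737
// apron z = 737 - 104 = 633
translate([0, 0, 737]) cube([745, 745, 40]);
translate([34, 34, 0]) cube([84, 84, 737]);
translate([627, 34, 0]) cube([84, 84, 737]);
translate([34, 627, 0]) cube([84, 84, 737]);
translate([627, 627, 0]) cube([84, 84, 737]);
translate([118, 34, 633]) cube([509, 84, 104]);
translate([118, 627, 633]) cube([509, 84, 104]);
translate([34, 118, 633]) cube([84, 509, 104]);
translate([627, 118, 633]) cube([84, 509, 104]);


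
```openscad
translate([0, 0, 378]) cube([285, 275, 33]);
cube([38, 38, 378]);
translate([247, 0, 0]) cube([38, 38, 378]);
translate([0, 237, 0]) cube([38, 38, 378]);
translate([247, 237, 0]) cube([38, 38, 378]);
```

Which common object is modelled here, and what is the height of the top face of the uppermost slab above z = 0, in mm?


A stool. The seat height is 411 mm.

A 285×275×33 slab at z = 378 on four corner posts — a stool. The seat top is 378 + 33 = 411 mm.


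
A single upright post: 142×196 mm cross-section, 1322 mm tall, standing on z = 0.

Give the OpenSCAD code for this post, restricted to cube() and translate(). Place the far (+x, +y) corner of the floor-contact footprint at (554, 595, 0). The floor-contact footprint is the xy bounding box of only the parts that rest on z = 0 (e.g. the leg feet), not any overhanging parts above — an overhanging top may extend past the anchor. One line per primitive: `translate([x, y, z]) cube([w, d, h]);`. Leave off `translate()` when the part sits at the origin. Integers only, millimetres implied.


translate([412, 399, 0]) cube([142, 196, 1322]);


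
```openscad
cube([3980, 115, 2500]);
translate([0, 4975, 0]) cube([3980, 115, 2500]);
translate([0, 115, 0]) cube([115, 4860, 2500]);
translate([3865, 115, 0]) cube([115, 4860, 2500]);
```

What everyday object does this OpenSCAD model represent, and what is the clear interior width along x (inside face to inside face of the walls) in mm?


A house (or room) frame. The interior width is 3750 mm.

Four 2500 mm walls enclosing a rectangle with no floor or roof — a room or house frame. Outside width is 3980 mm and wall thickness is 115 mm, so the interior width is 3980 − 2 × 115 = 3750 mm.


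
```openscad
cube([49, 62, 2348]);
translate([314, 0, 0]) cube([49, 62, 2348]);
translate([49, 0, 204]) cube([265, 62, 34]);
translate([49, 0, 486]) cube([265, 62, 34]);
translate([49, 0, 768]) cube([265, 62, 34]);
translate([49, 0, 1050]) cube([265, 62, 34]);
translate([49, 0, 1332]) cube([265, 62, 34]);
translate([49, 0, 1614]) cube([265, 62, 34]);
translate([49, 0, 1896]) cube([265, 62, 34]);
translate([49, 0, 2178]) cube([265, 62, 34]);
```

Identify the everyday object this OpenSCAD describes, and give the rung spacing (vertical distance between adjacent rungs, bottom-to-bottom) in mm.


A ladder. The rung spacing is 282 mm.

Two tall 49×62 posts with 8 short bars between them — a ladder. Adjacent rungs sit at z = 204 and z = 486, so the spacing is 486 − 204 = 282 mm.


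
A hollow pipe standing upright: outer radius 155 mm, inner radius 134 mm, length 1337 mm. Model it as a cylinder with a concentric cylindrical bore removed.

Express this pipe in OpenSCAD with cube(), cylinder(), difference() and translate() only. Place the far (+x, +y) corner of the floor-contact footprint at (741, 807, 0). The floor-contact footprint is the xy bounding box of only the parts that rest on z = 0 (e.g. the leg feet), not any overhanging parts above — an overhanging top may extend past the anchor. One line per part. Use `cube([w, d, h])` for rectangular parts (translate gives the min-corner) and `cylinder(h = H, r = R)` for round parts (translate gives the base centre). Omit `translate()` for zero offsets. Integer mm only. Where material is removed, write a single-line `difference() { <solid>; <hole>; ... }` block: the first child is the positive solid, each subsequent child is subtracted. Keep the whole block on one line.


difference() { translate([586, 652, 0]) cylinder(h = 1337, r = 155); translate([586, 652, 0]) cylinder(h = 1337, r = 134); }


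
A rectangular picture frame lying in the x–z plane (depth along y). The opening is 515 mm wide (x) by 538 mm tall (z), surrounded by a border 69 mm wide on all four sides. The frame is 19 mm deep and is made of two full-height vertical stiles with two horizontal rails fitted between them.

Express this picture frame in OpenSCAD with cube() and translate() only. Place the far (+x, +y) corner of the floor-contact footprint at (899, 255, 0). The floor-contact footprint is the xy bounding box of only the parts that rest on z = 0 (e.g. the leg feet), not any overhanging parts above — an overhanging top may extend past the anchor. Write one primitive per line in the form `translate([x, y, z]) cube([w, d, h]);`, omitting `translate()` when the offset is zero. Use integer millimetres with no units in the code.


translate([246, 236, 0]) cube([69, 19, 676]);
translate([830, 236, 0]) cube([69, 19, 676]);
translate([315, 236, 0]) cube([515, 19, 69]);
translate([315, 236, 607]) cube([515, 19, 69]);


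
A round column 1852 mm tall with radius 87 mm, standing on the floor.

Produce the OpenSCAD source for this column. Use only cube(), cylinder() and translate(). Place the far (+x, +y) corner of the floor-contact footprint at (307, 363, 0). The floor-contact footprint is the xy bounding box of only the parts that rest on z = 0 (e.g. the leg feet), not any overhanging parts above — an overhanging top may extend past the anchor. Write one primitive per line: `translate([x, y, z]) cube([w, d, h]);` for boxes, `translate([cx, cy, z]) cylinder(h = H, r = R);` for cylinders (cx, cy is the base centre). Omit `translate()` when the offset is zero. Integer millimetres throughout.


translate([220, 276, 0]) cylinder(h = 1852, r = 87);


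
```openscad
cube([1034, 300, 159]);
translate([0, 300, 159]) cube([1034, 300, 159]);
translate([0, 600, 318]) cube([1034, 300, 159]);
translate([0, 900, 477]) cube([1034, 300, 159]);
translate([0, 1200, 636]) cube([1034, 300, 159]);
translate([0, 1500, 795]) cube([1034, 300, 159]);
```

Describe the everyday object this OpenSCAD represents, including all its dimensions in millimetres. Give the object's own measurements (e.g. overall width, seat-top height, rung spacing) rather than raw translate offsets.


A straight staircase of 6 solid steps. Each step is 1034 mm wide (x), 300 mm deep (y, the going) and 159 mm tall (the rise). The first step rests on the floor; each subsequent step sits one going further in +y and one rise higher in +z, directly behind and above the previous step with no overlap.


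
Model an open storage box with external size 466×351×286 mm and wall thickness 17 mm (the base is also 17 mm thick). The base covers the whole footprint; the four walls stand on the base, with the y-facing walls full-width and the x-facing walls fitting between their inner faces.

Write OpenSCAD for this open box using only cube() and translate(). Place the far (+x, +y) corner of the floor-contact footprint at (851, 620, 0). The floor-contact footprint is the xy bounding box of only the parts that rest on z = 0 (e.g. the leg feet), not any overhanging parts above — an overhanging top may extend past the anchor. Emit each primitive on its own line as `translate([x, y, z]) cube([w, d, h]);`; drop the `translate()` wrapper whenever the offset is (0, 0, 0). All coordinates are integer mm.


translate([385, 269, 0]) cube([466, 351, 17]);
translate([385, 269, 17]) cube([466, 17, 269]);
translate([385, 603, 17]) cube([466, 17, 269]);
translate([385, 286, 17]) cube([17, 317, 269]);
translate([834, 286, 17]) cube([17, 317, 269]);


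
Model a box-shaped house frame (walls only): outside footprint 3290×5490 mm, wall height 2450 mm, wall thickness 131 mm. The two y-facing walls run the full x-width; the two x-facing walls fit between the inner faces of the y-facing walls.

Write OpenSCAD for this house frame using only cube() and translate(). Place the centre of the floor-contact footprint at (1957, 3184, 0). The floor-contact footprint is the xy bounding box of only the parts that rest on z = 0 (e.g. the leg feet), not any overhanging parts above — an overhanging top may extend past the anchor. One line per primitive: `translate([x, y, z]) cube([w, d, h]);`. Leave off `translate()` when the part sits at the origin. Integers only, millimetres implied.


translate([312, 439, 0]) cube([3290, 131, 2450]);
translate([312, 5798, 0]) cube([3290, 131, 2450]);
translate([312, 570, 0]) cube([131, 5228, 2450]);
translate([3471, 570, 0]) cube([131, 5228, 2450]);


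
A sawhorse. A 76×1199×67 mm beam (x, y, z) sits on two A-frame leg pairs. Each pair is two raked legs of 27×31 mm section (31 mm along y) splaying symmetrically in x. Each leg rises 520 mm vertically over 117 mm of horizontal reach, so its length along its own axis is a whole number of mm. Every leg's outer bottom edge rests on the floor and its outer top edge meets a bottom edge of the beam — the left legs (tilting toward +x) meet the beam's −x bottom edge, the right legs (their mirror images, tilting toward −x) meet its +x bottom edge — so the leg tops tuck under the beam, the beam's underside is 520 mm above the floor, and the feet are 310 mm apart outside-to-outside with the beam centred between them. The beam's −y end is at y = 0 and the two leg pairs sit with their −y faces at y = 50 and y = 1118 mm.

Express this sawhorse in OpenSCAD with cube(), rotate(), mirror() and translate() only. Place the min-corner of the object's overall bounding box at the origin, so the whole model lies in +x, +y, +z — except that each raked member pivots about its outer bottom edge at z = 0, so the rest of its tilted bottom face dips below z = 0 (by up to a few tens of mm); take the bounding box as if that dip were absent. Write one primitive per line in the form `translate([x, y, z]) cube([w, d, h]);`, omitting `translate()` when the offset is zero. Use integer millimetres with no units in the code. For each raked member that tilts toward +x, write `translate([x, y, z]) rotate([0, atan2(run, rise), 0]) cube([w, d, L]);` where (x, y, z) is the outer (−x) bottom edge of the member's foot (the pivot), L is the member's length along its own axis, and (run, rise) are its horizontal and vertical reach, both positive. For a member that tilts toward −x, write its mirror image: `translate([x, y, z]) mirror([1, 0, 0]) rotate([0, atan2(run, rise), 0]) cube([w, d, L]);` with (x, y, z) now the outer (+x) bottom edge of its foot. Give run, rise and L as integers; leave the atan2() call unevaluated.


translate([117, 0, 520]) cube([76, 1199, 67]);
translate([0, 50, 0]) rotate([0, atan2(117, 520), 0]) cube([27, 31, 533]);
translate([310, 50, 0]) mirror([1, 0, 0]) rotate([0, atan2(117, 520), 0]) cube([27, 31, 533]);
translate([0, 1118, 0]) rotate([0, atan2(117, 520), 0]) cube([27, 31, 533]);
translate([310, 1118, 0]) mirror([1, 0, 0]) rotate([0, atan2(117, 520), 0]) cube([27, 31, 533]);


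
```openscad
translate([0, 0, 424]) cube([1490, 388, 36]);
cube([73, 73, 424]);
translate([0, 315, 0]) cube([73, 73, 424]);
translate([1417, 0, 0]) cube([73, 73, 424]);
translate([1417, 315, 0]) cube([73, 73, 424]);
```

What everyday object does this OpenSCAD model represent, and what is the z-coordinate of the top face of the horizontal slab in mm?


A bench. The seat-top height is 460 mm.

A long slab on four corner posts — a bench. The slab sits at z = 424 with thickness 36, so the top is 424 + 36 = 460 mm.


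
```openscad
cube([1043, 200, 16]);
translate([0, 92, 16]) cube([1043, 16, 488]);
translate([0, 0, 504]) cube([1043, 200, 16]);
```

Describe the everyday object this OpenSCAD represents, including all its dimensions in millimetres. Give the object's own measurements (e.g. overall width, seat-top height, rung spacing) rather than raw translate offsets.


An I-beam lying along x, 1043 mm long. Overall section height 520 mm. Two flanges 200 mm wide (y) and 16 mm thick, one on the floor and one at the top; a web 16 mm thick runs between them, centred on the flange width.


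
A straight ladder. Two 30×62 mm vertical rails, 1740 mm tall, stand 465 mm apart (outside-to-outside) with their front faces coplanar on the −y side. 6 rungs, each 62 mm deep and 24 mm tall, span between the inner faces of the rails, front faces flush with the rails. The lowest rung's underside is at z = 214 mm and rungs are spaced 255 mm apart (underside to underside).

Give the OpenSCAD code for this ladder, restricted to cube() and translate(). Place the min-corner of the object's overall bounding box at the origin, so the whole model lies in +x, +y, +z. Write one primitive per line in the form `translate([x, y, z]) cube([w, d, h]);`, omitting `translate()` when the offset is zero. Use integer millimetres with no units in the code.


// rung span = 465 - 2*30 = 405
// rung[k] z = 214 + k*255
cube([30, 62, 1740]);
translate([435, 0, 0]) cube([30, 62, 1740]);
translate([30, 0, 214]) cube([405, 62, 24]);
translate([30, 0, 469]) cube([405, 62, 24]);
translate([30, 0, 724]) cube([405, 62, 24]);
translate([30, 0, 979]) cube([405, 62, 24]);
translate([30, 0, 1234]) cube([405, 62, 24]);
translate([30, 0, 1489]) cube([405, 62, 24]);


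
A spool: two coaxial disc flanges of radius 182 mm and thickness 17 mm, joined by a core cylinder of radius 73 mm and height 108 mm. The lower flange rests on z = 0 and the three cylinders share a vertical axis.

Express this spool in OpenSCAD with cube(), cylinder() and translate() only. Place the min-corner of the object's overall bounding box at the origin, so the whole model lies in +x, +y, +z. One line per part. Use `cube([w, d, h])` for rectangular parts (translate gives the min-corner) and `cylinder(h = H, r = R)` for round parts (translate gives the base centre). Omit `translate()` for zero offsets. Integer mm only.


translate([182, 182, 0]) cylinder(h = 17, r = 182);
translate([182, 182, 17]) cylinder(h = 108, r = 73);
translate([182, 182, 125]) cylinder(h = 17, r = 182);


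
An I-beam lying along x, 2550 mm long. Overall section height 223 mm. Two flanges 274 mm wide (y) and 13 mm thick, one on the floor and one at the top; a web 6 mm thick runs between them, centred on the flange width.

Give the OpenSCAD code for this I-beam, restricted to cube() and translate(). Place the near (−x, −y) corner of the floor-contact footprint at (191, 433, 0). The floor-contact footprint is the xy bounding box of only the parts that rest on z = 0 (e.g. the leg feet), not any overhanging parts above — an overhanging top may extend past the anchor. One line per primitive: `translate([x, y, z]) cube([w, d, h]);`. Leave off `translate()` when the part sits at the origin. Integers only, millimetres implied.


translate([191, 433, 0]) cube([2550, 274, 13]);
translate([191, 567, 13]) cube([2550, 6, 197]);
translate([191, 433, 210]) cube([2550, 274, 13]);


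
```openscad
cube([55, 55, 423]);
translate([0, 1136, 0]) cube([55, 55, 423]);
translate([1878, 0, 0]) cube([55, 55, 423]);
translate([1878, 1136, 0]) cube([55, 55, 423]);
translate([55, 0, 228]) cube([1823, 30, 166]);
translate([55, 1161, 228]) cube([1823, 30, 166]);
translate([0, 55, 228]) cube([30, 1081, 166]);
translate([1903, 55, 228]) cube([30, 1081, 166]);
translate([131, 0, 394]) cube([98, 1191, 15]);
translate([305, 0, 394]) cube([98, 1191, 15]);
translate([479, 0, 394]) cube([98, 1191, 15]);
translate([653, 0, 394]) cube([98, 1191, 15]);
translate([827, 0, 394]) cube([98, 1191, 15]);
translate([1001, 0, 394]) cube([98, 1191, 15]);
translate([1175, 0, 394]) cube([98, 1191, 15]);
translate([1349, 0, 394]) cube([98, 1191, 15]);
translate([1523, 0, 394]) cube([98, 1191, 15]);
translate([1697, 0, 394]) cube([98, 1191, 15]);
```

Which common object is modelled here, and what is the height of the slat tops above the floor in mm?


A bed frame. The slat-top height is 409 mm.

Four posts, four rails, and a row of slats — a bed frame. Slats sit on the rails at z = 228 + 166 = 394; with slat thickness 15, the top is 409 mm.


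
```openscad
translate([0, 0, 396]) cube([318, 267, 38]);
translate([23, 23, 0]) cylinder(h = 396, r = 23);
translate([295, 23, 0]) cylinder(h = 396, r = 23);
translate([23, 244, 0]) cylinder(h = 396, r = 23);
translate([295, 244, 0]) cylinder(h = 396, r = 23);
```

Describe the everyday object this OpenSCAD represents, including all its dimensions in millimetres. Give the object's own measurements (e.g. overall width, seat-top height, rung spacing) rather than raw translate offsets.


A four-legged stool. The seat is a 318×267×38 mm slab whose top surface is at z = 434 mm; four round legs, each 46 mm in diameter, run from the floor (z = 0) to the underside of the seat, each leg's axis is inset half a diameter from the nearest pair of seat edges (so the leg's bounding box is flush with the corner).


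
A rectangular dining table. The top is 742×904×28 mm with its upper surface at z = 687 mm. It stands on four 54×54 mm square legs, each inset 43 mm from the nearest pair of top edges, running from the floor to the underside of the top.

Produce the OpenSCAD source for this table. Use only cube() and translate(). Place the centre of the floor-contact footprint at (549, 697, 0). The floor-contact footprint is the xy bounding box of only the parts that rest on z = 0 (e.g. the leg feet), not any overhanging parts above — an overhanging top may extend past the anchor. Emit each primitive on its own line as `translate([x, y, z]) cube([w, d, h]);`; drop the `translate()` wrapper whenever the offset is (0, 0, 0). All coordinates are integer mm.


// leg_h = 687 - 28 = 659
translate([178, 245, 659]) cube([742, 904, 28]);
translate([221, 288, 0]) cube([54, 54, 659]);
translate([823, 288, 0]) cube([54, 54, 659]);
translate([221, 1052, 0]) cube([54, 54, 659]);
translate([823, 1052, 0]) cube([54, 54, 659]);


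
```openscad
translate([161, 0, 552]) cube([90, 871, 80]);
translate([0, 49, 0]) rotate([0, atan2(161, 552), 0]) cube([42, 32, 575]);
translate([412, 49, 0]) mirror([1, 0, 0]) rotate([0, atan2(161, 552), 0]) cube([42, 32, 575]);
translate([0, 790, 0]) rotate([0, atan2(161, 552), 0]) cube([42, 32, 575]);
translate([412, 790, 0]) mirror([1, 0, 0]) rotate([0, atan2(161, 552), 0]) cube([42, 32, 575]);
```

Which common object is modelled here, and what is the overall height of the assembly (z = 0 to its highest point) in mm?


A sawhorse. The overall height is 632 mm.

A beam across two mirrored pairs of raked legs — a sawhorse. The beam's underside is at z = 552 (matching the legs' vertical rise in atan2(161, 552)) and the beam is 80 mm tall, so its top is at 552 + 80 = 632 mm. The raked legs top out at the beam's underside, so that is the highest point.


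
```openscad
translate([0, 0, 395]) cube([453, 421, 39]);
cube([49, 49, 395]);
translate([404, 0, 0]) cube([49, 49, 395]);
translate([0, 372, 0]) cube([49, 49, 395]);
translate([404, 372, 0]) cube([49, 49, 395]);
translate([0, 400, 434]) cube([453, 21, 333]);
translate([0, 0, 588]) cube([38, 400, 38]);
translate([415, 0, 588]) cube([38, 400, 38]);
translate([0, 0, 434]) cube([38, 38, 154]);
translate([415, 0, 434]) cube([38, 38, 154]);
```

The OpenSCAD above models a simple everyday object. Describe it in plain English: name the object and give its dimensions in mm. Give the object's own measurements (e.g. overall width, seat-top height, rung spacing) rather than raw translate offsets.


A chair. The seat is a 453×421×39 mm slab with its top at z = 434 mm, on four 49×49 mm corner legs (flush with the seat edges, standing on z = 0). A flat backrest 21 mm thick, 333 mm tall, spans the full seat width and rises from the seat top along its +y edge, rear face flush with the rear of the seat. Two armrests of 38×38 mm section run along each side from the seat's front edge to the front of the backrest, top faces 192 mm above the seat top and outer faces flush with the seat's x-edges; a 38×38 mm post under the front of each armrest stands on the seat at the front corner.


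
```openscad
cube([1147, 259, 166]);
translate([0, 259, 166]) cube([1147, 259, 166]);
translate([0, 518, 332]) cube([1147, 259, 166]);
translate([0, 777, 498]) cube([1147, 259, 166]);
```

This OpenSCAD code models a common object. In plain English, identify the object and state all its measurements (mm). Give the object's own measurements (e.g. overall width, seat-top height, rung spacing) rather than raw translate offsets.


A straight staircase of 4 solid steps. Each step is 1147 mm wide (x), 259 mm deep (y, the going) and 166 mm tall (the rise). The first step rests on the floor; each subsequent step sits one going further in +y and one rise higher in +z, directly behind and above the previous step with no overlap.
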